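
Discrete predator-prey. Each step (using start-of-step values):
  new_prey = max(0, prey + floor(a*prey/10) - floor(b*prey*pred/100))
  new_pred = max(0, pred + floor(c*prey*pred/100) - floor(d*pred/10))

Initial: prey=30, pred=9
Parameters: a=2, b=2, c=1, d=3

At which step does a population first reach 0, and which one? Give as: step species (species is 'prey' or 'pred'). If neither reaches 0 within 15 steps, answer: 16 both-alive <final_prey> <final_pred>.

Step 1: prey: 30+6-5=31; pred: 9+2-2=9
Step 2: prey: 31+6-5=32; pred: 9+2-2=9
Step 3: prey: 32+6-5=33; pred: 9+2-2=9
Step 4: prey: 33+6-5=34; pred: 9+2-2=9
Step 5: prey: 34+6-6=34; pred: 9+3-2=10
Step 6: prey: 34+6-6=34; pred: 10+3-3=10
Steps 7-15: state stable at prey=34, pred=10 (no change)
No extinction within 15 steps

Answer: 16 both-alive 34 10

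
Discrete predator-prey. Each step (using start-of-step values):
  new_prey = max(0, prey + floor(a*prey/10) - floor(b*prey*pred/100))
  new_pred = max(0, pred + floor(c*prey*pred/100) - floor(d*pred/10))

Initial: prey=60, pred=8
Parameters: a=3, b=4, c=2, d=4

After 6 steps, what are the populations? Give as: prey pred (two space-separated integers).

Step 1: prey: 60+18-19=59; pred: 8+9-3=14
Step 2: prey: 59+17-33=43; pred: 14+16-5=25
Step 3: prey: 43+12-43=12; pred: 25+21-10=36
Step 4: prey: 12+3-17=0; pred: 36+8-14=30
Step 5: prey: 0+0-0=0; pred: 30+0-12=18
Step 6: prey: 0+0-0=0; pred: 18+0-7=11

Answer: 0 11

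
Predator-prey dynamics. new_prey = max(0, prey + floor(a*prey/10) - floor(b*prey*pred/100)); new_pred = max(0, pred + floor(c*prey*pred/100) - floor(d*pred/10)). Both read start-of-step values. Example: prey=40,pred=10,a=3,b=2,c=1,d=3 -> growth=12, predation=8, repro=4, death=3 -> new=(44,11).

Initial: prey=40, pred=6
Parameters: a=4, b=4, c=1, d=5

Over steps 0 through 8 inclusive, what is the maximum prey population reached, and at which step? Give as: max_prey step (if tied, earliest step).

Answer: 104 6

Derivation:
Step 1: prey: 40+16-9=47; pred: 6+2-3=5
Step 2: prey: 47+18-9=56; pred: 5+2-2=5
Step 3: prey: 56+22-11=67; pred: 5+2-2=5
Step 4: prey: 67+26-13=80; pred: 5+3-2=6
Step 5: prey: 80+32-19=93; pred: 6+4-3=7
Step 6: prey: 93+37-26=104; pred: 7+6-3=10
Step 7: prey: 104+41-41=104; pred: 10+10-5=15
Step 8: prey: 104+41-62=83; pred: 15+15-7=23
Max prey = 104 at step 6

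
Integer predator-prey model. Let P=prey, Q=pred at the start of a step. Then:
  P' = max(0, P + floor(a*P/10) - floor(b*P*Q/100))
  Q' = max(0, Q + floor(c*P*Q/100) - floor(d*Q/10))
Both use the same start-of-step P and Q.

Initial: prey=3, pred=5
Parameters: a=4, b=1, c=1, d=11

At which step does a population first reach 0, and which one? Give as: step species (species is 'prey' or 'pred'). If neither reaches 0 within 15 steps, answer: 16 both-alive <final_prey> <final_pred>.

Step 1: prey: 3+1-0=4; pred: 5+0-5=0
First extinction: pred at step 1

Answer: 1 pred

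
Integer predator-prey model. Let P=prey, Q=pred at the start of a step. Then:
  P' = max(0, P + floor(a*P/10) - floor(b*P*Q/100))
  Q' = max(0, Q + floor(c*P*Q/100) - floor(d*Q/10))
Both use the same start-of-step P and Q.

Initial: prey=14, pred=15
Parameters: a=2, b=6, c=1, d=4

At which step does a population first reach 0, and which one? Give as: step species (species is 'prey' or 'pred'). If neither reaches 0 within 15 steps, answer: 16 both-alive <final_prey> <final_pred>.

Step 1: prey: 14+2-12=4; pred: 15+2-6=11
Step 2: prey: 4+0-2=2; pred: 11+0-4=7
Step 3: prey: 2+0-0=2; pred: 7+0-2=5
Step 4: prey: 2+0-0=2; pred: 5+0-2=3
Step 5: prey: 2+0-0=2; pred: 3+0-1=2
Step 6: prey: 2+0-0=2; pred: 2+0-0=2
Steps 7-15: state stable at prey=2, pred=2 (no change)
No extinction within 15 steps

Answer: 16 both-alive 2 2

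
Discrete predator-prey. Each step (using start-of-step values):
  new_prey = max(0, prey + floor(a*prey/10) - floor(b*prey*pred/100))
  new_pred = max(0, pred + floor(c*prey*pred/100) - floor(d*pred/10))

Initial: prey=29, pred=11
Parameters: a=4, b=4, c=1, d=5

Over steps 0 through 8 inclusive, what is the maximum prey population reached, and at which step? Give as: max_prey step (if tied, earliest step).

Step 1: prey: 29+11-12=28; pred: 11+3-5=9
Step 2: prey: 28+11-10=29; pred: 9+2-4=7
Step 3: prey: 29+11-8=32; pred: 7+2-3=6
Step 4: prey: 32+12-7=37; pred: 6+1-3=4
Step 5: prey: 37+14-5=46; pred: 4+1-2=3
Step 6: prey: 46+18-5=59; pred: 3+1-1=3
Step 7: prey: 59+23-7=75; pred: 3+1-1=3
Step 8: prey: 75+30-9=96; pred: 3+2-1=4
Max prey = 96 at step 8

Answer: 96 8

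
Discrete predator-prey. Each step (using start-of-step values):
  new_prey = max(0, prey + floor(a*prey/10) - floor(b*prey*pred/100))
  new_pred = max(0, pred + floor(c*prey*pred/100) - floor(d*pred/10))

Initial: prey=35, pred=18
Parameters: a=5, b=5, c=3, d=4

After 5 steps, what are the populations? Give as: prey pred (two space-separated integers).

Answer: 0 9

Derivation:
Step 1: prey: 35+17-31=21; pred: 18+18-7=29
Step 2: prey: 21+10-30=1; pred: 29+18-11=36
Step 3: prey: 1+0-1=0; pred: 36+1-14=23
Step 4: prey: 0+0-0=0; pred: 23+0-9=14
Step 5: prey: 0+0-0=0; pred: 14+0-5=9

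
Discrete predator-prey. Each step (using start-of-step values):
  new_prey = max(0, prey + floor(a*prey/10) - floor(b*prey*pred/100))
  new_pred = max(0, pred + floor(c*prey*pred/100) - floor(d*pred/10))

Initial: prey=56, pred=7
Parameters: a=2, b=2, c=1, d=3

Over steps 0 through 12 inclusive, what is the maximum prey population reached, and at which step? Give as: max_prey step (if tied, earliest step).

Answer: 63 2

Derivation:
Step 1: prey: 56+11-7=60; pred: 7+3-2=8
Step 2: prey: 60+12-9=63; pred: 8+4-2=10
Step 3: prey: 63+12-12=63; pred: 10+6-3=13
Step 4: prey: 63+12-16=59; pred: 13+8-3=18
Step 5: prey: 59+11-21=49; pred: 18+10-5=23
Step 6: prey: 49+9-22=36; pred: 23+11-6=28
Step 7: prey: 36+7-20=23; pred: 28+10-8=30
Step 8: prey: 23+4-13=14; pred: 30+6-9=27
Step 9: prey: 14+2-7=9; pred: 27+3-8=22
Step 10: prey: 9+1-3=7; pred: 22+1-6=17
Step 11: prey: 7+1-2=6; pred: 17+1-5=13
Step 12: prey: 6+1-1=6; pred: 13+0-3=10
Max prey = 63 at step 2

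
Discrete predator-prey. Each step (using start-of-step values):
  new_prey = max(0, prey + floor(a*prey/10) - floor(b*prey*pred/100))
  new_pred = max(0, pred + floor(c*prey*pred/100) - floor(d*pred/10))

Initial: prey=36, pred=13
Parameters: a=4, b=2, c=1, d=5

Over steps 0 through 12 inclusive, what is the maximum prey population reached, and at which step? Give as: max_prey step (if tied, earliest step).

Answer: 107 7

Derivation:
Step 1: prey: 36+14-9=41; pred: 13+4-6=11
Step 2: prey: 41+16-9=48; pred: 11+4-5=10
Step 3: prey: 48+19-9=58; pred: 10+4-5=9
Step 4: prey: 58+23-10=71; pred: 9+5-4=10
Step 5: prey: 71+28-14=85; pred: 10+7-5=12
Step 6: prey: 85+34-20=99; pred: 12+10-6=16
Step 7: prey: 99+39-31=107; pred: 16+15-8=23
Step 8: prey: 107+42-49=100; pred: 23+24-11=36
Step 9: prey: 100+40-72=68; pred: 36+36-18=54
Step 10: prey: 68+27-73=22; pred: 54+36-27=63
Step 11: prey: 22+8-27=3; pred: 63+13-31=45
Step 12: prey: 3+1-2=2; pred: 45+1-22=24
Max prey = 107 at step 7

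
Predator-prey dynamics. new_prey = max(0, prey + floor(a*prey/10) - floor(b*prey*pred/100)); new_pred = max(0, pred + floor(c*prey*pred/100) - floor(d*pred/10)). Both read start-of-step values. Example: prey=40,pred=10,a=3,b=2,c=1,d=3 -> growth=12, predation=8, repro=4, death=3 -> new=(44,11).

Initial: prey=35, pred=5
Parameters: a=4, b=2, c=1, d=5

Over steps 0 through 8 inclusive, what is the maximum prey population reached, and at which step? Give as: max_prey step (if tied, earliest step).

Step 1: prey: 35+14-3=46; pred: 5+1-2=4
Step 2: prey: 46+18-3=61; pred: 4+1-2=3
Step 3: prey: 61+24-3=82; pred: 3+1-1=3
Step 4: prey: 82+32-4=110; pred: 3+2-1=4
Step 5: prey: 110+44-8=146; pred: 4+4-2=6
Step 6: prey: 146+58-17=187; pred: 6+8-3=11
Step 7: prey: 187+74-41=220; pred: 11+20-5=26
Step 8: prey: 220+88-114=194; pred: 26+57-13=70
Max prey = 220 at step 7

Answer: 220 7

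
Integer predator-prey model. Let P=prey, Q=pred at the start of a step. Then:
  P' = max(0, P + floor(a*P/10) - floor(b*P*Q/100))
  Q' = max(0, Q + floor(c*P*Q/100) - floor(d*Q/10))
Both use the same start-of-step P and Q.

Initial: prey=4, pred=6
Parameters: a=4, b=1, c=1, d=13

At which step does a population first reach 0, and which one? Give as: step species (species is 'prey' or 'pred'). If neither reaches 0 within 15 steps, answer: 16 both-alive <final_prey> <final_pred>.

Step 1: prey: 4+1-0=5; pred: 6+0-7=0
First extinction: pred at step 1

Answer: 1 pred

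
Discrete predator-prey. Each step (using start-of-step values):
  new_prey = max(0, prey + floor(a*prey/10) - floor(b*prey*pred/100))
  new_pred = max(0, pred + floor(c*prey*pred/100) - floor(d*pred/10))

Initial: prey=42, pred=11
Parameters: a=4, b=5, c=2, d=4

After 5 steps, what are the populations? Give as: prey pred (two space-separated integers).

Step 1: prey: 42+16-23=35; pred: 11+9-4=16
Step 2: prey: 35+14-28=21; pred: 16+11-6=21
Step 3: prey: 21+8-22=7; pred: 21+8-8=21
Step 4: prey: 7+2-7=2; pred: 21+2-8=15
Step 5: prey: 2+0-1=1; pred: 15+0-6=9

Answer: 1 9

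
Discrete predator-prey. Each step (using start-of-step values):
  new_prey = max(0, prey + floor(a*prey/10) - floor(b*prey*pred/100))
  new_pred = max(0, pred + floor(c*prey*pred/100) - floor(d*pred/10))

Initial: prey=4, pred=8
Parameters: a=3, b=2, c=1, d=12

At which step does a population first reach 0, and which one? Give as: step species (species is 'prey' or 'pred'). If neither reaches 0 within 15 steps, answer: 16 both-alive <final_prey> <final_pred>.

Step 1: prey: 4+1-0=5; pred: 8+0-9=0
First extinction: pred at step 1

Answer: 1 pred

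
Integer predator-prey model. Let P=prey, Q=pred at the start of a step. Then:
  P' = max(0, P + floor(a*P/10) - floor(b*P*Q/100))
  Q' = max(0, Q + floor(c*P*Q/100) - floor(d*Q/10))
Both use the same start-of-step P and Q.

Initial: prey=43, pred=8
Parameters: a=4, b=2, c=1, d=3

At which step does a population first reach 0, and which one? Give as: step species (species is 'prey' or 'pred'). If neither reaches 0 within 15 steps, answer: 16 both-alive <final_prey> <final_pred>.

Step 1: prey: 43+17-6=54; pred: 8+3-2=9
Step 2: prey: 54+21-9=66; pred: 9+4-2=11
Step 3: prey: 66+26-14=78; pred: 11+7-3=15
Step 4: prey: 78+31-23=86; pred: 15+11-4=22
Step 5: prey: 86+34-37=83; pred: 22+18-6=34
Step 6: prey: 83+33-56=60; pred: 34+28-10=52
Step 7: prey: 60+24-62=22; pred: 52+31-15=68
Step 8: prey: 22+8-29=1; pred: 68+14-20=62
Step 9: prey: 1+0-1=0; pred: 62+0-18=44
First extinction: prey at step 9

Answer: 9 prey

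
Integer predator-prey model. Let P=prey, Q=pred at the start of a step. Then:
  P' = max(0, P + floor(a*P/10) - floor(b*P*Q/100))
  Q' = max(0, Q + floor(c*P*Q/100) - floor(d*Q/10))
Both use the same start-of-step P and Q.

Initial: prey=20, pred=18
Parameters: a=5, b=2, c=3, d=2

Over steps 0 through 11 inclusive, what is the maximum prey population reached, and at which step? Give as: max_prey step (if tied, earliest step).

Step 1: prey: 20+10-7=23; pred: 18+10-3=25
Step 2: prey: 23+11-11=23; pred: 25+17-5=37
Step 3: prey: 23+11-17=17; pred: 37+25-7=55
Step 4: prey: 17+8-18=7; pred: 55+28-11=72
Step 5: prey: 7+3-10=0; pred: 72+15-14=73
Step 6: prey: 0+0-0=0; pred: 73+0-14=59
Step 7: prey: 0+0-0=0; pred: 59+0-11=48
Step 8: prey: 0+0-0=0; pred: 48+0-9=39
Step 9: prey: 0+0-0=0; pred: 39+0-7=32
Step 10: prey: 0+0-0=0; pred: 32+0-6=26
Step 11: prey: 0+0-0=0; pred: 26+0-5=21
Max prey = 23 at step 1

Answer: 23 1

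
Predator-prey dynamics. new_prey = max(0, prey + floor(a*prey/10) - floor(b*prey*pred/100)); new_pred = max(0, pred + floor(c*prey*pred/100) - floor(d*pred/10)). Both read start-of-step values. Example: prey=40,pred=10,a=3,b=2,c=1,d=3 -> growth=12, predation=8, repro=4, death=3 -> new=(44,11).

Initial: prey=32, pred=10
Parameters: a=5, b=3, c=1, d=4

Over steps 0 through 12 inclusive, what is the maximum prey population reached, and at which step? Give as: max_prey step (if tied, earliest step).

Step 1: prey: 32+16-9=39; pred: 10+3-4=9
Step 2: prey: 39+19-10=48; pred: 9+3-3=9
Step 3: prey: 48+24-12=60; pred: 9+4-3=10
Step 4: prey: 60+30-18=72; pred: 10+6-4=12
Step 5: prey: 72+36-25=83; pred: 12+8-4=16
Step 6: prey: 83+41-39=85; pred: 16+13-6=23
Step 7: prey: 85+42-58=69; pred: 23+19-9=33
Step 8: prey: 69+34-68=35; pred: 33+22-13=42
Step 9: prey: 35+17-44=8; pred: 42+14-16=40
Step 10: prey: 8+4-9=3; pred: 40+3-16=27
Step 11: prey: 3+1-2=2; pred: 27+0-10=17
Step 12: prey: 2+1-1=2; pred: 17+0-6=11
Max prey = 85 at step 6

Answer: 85 6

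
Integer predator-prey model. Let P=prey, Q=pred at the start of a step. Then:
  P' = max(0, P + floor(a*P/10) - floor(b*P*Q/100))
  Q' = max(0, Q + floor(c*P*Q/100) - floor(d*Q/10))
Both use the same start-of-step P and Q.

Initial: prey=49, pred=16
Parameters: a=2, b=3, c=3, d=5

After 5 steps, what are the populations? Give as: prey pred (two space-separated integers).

Step 1: prey: 49+9-23=35; pred: 16+23-8=31
Step 2: prey: 35+7-32=10; pred: 31+32-15=48
Step 3: prey: 10+2-14=0; pred: 48+14-24=38
Step 4: prey: 0+0-0=0; pred: 38+0-19=19
Step 5: prey: 0+0-0=0; pred: 19+0-9=10

Answer: 0 10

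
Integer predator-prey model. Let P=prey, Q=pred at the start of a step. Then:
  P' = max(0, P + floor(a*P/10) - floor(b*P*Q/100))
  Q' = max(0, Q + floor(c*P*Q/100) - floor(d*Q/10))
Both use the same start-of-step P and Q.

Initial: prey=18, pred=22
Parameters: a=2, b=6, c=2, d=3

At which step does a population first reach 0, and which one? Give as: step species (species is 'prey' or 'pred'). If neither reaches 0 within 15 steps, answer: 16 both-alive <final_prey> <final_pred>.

Step 1: prey: 18+3-23=0; pred: 22+7-6=23
First extinction: prey at step 1

Answer: 1 prey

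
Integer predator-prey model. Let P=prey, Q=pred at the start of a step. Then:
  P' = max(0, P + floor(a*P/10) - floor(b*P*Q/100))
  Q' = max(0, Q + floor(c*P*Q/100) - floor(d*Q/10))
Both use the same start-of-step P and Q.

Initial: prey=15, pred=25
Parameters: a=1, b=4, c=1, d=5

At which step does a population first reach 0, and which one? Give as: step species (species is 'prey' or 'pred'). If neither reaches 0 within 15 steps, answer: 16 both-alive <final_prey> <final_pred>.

Step 1: prey: 15+1-15=1; pred: 25+3-12=16
Step 2: prey: 1+0-0=1; pred: 16+0-8=8
Step 3: prey: 1+0-0=1; pred: 8+0-4=4
Step 4: prey: 1+0-0=1; pred: 4+0-2=2
Step 5: prey: 1+0-0=1; pred: 2+0-1=1
Step 6: prey: 1+0-0=1; pred: 1+0-0=1
Steps 7-15: state stable at prey=1, pred=1 (no change)
No extinction within 15 steps

Answer: 16 both-alive 1 1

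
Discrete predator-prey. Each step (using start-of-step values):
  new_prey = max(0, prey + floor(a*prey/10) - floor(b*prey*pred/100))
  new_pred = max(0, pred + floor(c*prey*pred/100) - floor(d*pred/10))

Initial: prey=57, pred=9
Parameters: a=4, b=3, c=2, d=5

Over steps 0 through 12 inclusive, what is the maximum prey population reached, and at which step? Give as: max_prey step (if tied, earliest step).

Step 1: prey: 57+22-15=64; pred: 9+10-4=15
Step 2: prey: 64+25-28=61; pred: 15+19-7=27
Step 3: prey: 61+24-49=36; pred: 27+32-13=46
Step 4: prey: 36+14-49=1; pred: 46+33-23=56
Step 5: prey: 1+0-1=0; pred: 56+1-28=29
Step 6: prey: 0+0-0=0; pred: 29+0-14=15
Step 7: prey: 0+0-0=0; pred: 15+0-7=8
Step 8: prey: 0+0-0=0; pred: 8+0-4=4
Step 9: prey: 0+0-0=0; pred: 4+0-2=2
Step 10: prey: 0+0-0=0; pred: 2+0-1=1
Step 11: prey: 0+0-0=0; pred: 1+0-0=1
Step 12: prey: 0+0-0=0; pred: 1+0-0=1
Max prey = 64 at step 1

Answer: 64 1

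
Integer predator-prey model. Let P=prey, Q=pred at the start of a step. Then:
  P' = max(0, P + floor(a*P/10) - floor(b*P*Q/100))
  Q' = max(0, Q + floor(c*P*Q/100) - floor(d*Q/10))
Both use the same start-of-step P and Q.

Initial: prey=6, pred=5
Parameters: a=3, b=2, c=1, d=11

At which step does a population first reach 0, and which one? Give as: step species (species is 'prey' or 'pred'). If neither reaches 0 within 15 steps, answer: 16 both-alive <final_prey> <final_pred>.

Step 1: prey: 6+1-0=7; pred: 5+0-5=0
First extinction: pred at step 1

Answer: 1 pred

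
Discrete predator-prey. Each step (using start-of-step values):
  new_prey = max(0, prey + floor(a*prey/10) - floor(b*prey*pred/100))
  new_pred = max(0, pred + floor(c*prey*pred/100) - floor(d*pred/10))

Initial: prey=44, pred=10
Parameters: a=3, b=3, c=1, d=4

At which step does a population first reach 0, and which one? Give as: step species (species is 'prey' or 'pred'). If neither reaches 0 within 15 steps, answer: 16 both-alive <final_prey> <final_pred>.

Answer: 16 both-alive 44 10

Derivation:
Step 1: prey: 44+13-13=44; pred: 10+4-4=10
Steps 2-15: state stable at prey=44, pred=10 (no change)
No extinction within 15 steps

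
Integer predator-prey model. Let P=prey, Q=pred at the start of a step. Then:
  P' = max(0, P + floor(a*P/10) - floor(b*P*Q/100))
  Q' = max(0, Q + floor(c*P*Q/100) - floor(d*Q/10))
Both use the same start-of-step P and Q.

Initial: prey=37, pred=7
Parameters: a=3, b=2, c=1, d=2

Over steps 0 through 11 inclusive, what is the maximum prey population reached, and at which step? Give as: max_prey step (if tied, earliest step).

Step 1: prey: 37+11-5=43; pred: 7+2-1=8
Step 2: prey: 43+12-6=49; pred: 8+3-1=10
Step 3: prey: 49+14-9=54; pred: 10+4-2=12
Step 4: prey: 54+16-12=58; pred: 12+6-2=16
Step 5: prey: 58+17-18=57; pred: 16+9-3=22
Step 6: prey: 57+17-25=49; pred: 22+12-4=30
Step 7: prey: 49+14-29=34; pred: 30+14-6=38
Step 8: prey: 34+10-25=19; pred: 38+12-7=43
Step 9: prey: 19+5-16=8; pred: 43+8-8=43
Step 10: prey: 8+2-6=4; pred: 43+3-8=38
Step 11: prey: 4+1-3=2; pred: 38+1-7=32
Max prey = 58 at step 4

Answer: 58 4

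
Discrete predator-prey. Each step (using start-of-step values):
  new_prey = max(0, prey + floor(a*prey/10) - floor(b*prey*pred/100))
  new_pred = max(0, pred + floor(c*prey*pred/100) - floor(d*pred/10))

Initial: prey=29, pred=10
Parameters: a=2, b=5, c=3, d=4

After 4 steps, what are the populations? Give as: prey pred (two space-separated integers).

Step 1: prey: 29+5-14=20; pred: 10+8-4=14
Step 2: prey: 20+4-14=10; pred: 14+8-5=17
Step 3: prey: 10+2-8=4; pred: 17+5-6=16
Step 4: prey: 4+0-3=1; pred: 16+1-6=11

Answer: 1 11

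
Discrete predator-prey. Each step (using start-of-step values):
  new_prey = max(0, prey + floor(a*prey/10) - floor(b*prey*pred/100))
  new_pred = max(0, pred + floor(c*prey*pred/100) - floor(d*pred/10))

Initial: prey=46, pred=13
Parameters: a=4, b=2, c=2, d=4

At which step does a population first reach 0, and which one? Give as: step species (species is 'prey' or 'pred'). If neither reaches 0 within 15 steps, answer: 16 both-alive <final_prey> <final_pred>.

Answer: 5 prey

Derivation:
Step 1: prey: 46+18-11=53; pred: 13+11-5=19
Step 2: prey: 53+21-20=54; pred: 19+20-7=32
Step 3: prey: 54+21-34=41; pred: 32+34-12=54
Step 4: prey: 41+16-44=13; pred: 54+44-21=77
Step 5: prey: 13+5-20=0; pred: 77+20-30=67
First extinction: prey at step 5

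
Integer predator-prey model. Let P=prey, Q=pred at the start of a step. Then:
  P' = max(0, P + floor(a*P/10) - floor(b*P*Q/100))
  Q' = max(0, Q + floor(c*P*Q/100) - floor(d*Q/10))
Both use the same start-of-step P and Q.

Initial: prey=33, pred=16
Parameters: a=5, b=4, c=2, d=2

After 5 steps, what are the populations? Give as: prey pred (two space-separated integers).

Answer: 0 24

Derivation:
Step 1: prey: 33+16-21=28; pred: 16+10-3=23
Step 2: prey: 28+14-25=17; pred: 23+12-4=31
Step 3: prey: 17+8-21=4; pred: 31+10-6=35
Step 4: prey: 4+2-5=1; pred: 35+2-7=30
Step 5: prey: 1+0-1=0; pred: 30+0-6=24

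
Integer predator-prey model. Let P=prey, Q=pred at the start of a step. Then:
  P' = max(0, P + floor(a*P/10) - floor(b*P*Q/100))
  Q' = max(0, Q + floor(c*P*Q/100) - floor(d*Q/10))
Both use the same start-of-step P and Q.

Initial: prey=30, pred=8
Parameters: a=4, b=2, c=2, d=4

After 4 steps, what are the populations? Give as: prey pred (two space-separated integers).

Answer: 55 32

Derivation:
Step 1: prey: 30+12-4=38; pred: 8+4-3=9
Step 2: prey: 38+15-6=47; pred: 9+6-3=12
Step 3: prey: 47+18-11=54; pred: 12+11-4=19
Step 4: prey: 54+21-20=55; pred: 19+20-7=32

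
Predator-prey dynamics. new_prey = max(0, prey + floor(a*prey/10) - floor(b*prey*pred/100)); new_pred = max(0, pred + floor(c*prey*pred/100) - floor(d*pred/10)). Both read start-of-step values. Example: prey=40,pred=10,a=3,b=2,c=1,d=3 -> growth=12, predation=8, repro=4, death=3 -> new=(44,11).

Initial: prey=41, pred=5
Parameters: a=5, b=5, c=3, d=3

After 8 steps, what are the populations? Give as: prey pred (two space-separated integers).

Step 1: prey: 41+20-10=51; pred: 5+6-1=10
Step 2: prey: 51+25-25=51; pred: 10+15-3=22
Step 3: prey: 51+25-56=20; pred: 22+33-6=49
Step 4: prey: 20+10-49=0; pred: 49+29-14=64
Step 5: prey: 0+0-0=0; pred: 64+0-19=45
Step 6: prey: 0+0-0=0; pred: 45+0-13=32
Step 7: prey: 0+0-0=0; pred: 32+0-9=23
Step 8: prey: 0+0-0=0; pred: 23+0-6=17

Answer: 0 17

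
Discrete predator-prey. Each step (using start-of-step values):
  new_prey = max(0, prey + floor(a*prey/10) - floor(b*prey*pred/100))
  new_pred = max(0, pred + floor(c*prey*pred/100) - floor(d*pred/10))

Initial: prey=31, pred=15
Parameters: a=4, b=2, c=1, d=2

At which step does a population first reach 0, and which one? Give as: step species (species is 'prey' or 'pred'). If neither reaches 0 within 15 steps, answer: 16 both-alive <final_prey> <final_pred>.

Answer: 16 both-alive 7 13

Derivation:
Step 1: prey: 31+12-9=34; pred: 15+4-3=16
Step 2: prey: 34+13-10=37; pred: 16+5-3=18
Step 3: prey: 37+14-13=38; pred: 18+6-3=21
Step 4: prey: 38+15-15=38; pred: 21+7-4=24
Step 5: prey: 38+15-18=35; pred: 24+9-4=29
Step 6: prey: 35+14-20=29; pred: 29+10-5=34
Step 7: prey: 29+11-19=21; pred: 34+9-6=37
Step 8: prey: 21+8-15=14; pred: 37+7-7=37
Step 9: prey: 14+5-10=9; pred: 37+5-7=35
Step 10: prey: 9+3-6=6; pred: 35+3-7=31
Step 11: prey: 6+2-3=5; pred: 31+1-6=26
Step 12: prey: 5+2-2=5; pred: 26+1-5=22
Step 13: prey: 5+2-2=5; pred: 22+1-4=19
Step 14: prey: 5+2-1=6; pred: 19+0-3=16
Step 15: prey: 6+2-1=7; pred: 16+0-3=13
No extinction within 15 steps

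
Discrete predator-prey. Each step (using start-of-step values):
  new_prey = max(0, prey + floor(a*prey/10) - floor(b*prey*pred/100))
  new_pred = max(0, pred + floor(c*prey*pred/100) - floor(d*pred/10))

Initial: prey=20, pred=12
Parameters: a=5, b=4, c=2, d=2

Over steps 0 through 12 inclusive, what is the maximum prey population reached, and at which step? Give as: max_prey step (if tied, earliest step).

Step 1: prey: 20+10-9=21; pred: 12+4-2=14
Step 2: prey: 21+10-11=20; pred: 14+5-2=17
Step 3: prey: 20+10-13=17; pred: 17+6-3=20
Step 4: prey: 17+8-13=12; pred: 20+6-4=22
Step 5: prey: 12+6-10=8; pred: 22+5-4=23
Step 6: prey: 8+4-7=5; pred: 23+3-4=22
Step 7: prey: 5+2-4=3; pred: 22+2-4=20
Step 8: prey: 3+1-2=2; pred: 20+1-4=17
Step 9: prey: 2+1-1=2; pred: 17+0-3=14
Step 10: prey: 2+1-1=2; pred: 14+0-2=12
Step 11: prey: 2+1-0=3; pred: 12+0-2=10
Step 12: prey: 3+1-1=3; pred: 10+0-2=8
Max prey = 21 at step 1

Answer: 21 1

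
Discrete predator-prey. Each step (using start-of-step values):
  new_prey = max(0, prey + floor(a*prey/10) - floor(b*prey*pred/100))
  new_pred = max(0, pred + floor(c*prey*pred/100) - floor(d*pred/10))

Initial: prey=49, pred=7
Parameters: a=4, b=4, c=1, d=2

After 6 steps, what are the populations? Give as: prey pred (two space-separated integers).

Step 1: prey: 49+19-13=55; pred: 7+3-1=9
Step 2: prey: 55+22-19=58; pred: 9+4-1=12
Step 3: prey: 58+23-27=54; pred: 12+6-2=16
Step 4: prey: 54+21-34=41; pred: 16+8-3=21
Step 5: prey: 41+16-34=23; pred: 21+8-4=25
Step 6: prey: 23+9-23=9; pred: 25+5-5=25

Answer: 9 25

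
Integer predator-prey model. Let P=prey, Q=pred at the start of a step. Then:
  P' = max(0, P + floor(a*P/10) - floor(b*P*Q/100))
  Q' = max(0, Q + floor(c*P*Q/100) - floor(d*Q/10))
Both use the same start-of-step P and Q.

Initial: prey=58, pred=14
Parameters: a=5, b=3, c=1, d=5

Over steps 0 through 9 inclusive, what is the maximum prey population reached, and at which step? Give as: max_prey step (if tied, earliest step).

Answer: 66 2

Derivation:
Step 1: prey: 58+29-24=63; pred: 14+8-7=15
Step 2: prey: 63+31-28=66; pred: 15+9-7=17
Step 3: prey: 66+33-33=66; pred: 17+11-8=20
Step 4: prey: 66+33-39=60; pred: 20+13-10=23
Step 5: prey: 60+30-41=49; pred: 23+13-11=25
Step 6: prey: 49+24-36=37; pred: 25+12-12=25
Step 7: prey: 37+18-27=28; pred: 25+9-12=22
Step 8: prey: 28+14-18=24; pred: 22+6-11=17
Step 9: prey: 24+12-12=24; pred: 17+4-8=13
Max prey = 66 at step 2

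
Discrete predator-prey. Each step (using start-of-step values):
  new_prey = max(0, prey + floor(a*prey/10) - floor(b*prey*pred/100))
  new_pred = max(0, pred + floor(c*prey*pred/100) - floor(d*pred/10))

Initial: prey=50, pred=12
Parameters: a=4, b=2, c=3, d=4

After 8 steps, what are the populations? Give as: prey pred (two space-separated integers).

Step 1: prey: 50+20-12=58; pred: 12+18-4=26
Step 2: prey: 58+23-30=51; pred: 26+45-10=61
Step 3: prey: 51+20-62=9; pred: 61+93-24=130
Step 4: prey: 9+3-23=0; pred: 130+35-52=113
Step 5: prey: 0+0-0=0; pred: 113+0-45=68
Step 6: prey: 0+0-0=0; pred: 68+0-27=41
Step 7: prey: 0+0-0=0; pred: 41+0-16=25
Step 8: prey: 0+0-0=0; pred: 25+0-10=15

Answer: 0 15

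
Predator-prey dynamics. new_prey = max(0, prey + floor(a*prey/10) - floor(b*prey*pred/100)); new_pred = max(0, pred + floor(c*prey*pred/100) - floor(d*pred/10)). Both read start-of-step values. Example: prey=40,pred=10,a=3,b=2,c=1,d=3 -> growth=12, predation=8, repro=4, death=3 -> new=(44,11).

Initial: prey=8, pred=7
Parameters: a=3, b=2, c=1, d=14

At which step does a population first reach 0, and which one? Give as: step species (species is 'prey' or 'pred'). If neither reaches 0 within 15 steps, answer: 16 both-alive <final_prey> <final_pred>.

Answer: 1 pred

Derivation:
Step 1: prey: 8+2-1=9; pred: 7+0-9=0
First extinction: pred at step 1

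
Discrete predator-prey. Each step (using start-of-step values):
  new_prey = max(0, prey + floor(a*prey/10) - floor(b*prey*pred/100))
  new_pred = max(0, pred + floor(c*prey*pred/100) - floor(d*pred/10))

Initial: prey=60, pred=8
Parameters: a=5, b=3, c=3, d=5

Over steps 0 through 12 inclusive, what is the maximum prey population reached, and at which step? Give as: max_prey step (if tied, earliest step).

Answer: 76 1

Derivation:
Step 1: prey: 60+30-14=76; pred: 8+14-4=18
Step 2: prey: 76+38-41=73; pred: 18+41-9=50
Step 3: prey: 73+36-109=0; pred: 50+109-25=134
Step 4: prey: 0+0-0=0; pred: 134+0-67=67
Step 5: prey: 0+0-0=0; pred: 67+0-33=34
Step 6: prey: 0+0-0=0; pred: 34+0-17=17
Step 7: prey: 0+0-0=0; pred: 17+0-8=9
Step 8: prey: 0+0-0=0; pred: 9+0-4=5
Step 9: prey: 0+0-0=0; pred: 5+0-2=3
Step 10: prey: 0+0-0=0; pred: 3+0-1=2
Step 11: prey: 0+0-0=0; pred: 2+0-1=1
Step 12: prey: 0+0-0=0; pred: 1+0-0=1
Max prey = 76 at step 1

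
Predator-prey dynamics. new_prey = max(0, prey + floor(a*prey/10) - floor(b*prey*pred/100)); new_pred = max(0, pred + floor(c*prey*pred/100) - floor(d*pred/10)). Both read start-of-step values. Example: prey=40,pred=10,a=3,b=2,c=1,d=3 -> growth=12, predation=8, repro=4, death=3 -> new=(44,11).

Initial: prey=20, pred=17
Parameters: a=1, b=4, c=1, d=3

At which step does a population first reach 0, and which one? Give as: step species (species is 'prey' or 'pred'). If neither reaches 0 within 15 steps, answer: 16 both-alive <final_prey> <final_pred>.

Step 1: prey: 20+2-13=9; pred: 17+3-5=15
Step 2: prey: 9+0-5=4; pred: 15+1-4=12
Step 3: prey: 4+0-1=3; pred: 12+0-3=9
Step 4: prey: 3+0-1=2; pred: 9+0-2=7
Step 5: prey: 2+0-0=2; pred: 7+0-2=5
Step 6: prey: 2+0-0=2; pred: 5+0-1=4
Step 7: prey: 2+0-0=2; pred: 4+0-1=3
Step 8: prey: 2+0-0=2; pred: 3+0-0=3
Steps 9-15: state stable at prey=2, pred=3 (no change)
No extinction within 15 steps

Answer: 16 both-alive 2 3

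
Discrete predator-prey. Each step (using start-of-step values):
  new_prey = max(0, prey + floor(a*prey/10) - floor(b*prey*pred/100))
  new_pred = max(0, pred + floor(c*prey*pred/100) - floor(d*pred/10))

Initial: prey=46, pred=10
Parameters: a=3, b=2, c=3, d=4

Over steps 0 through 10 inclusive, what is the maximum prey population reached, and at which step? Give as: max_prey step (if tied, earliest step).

Step 1: prey: 46+13-9=50; pred: 10+13-4=19
Step 2: prey: 50+15-19=46; pred: 19+28-7=40
Step 3: prey: 46+13-36=23; pred: 40+55-16=79
Step 4: prey: 23+6-36=0; pred: 79+54-31=102
Step 5: prey: 0+0-0=0; pred: 102+0-40=62
Step 6: prey: 0+0-0=0; pred: 62+0-24=38
Step 7: prey: 0+0-0=0; pred: 38+0-15=23
Step 8: prey: 0+0-0=0; pred: 23+0-9=14
Step 9: prey: 0+0-0=0; pred: 14+0-5=9
Step 10: prey: 0+0-0=0; pred: 9+0-3=6
Max prey = 50 at step 1

Answer: 50 1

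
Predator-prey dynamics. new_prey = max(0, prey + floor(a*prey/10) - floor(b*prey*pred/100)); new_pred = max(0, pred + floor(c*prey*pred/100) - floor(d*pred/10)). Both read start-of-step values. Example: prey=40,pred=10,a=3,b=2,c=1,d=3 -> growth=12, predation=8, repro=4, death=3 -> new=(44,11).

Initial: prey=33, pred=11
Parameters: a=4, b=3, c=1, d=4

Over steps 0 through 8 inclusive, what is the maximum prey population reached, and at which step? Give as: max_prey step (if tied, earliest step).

Answer: 62 7

Derivation:
Step 1: prey: 33+13-10=36; pred: 11+3-4=10
Step 2: prey: 36+14-10=40; pred: 10+3-4=9
Step 3: prey: 40+16-10=46; pred: 9+3-3=9
Step 4: prey: 46+18-12=52; pred: 9+4-3=10
Step 5: prey: 52+20-15=57; pred: 10+5-4=11
Step 6: prey: 57+22-18=61; pred: 11+6-4=13
Step 7: prey: 61+24-23=62; pred: 13+7-5=15
Step 8: prey: 62+24-27=59; pred: 15+9-6=18
Max prey = 62 at step 7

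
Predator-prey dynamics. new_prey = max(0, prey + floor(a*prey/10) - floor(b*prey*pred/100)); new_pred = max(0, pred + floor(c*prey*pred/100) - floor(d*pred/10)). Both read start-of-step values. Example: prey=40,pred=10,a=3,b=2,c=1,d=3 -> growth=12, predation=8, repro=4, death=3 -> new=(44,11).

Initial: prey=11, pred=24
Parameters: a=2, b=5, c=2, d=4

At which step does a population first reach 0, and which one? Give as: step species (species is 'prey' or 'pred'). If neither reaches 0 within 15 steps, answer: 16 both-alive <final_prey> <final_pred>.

Answer: 1 prey

Derivation:
Step 1: prey: 11+2-13=0; pred: 24+5-9=20
First extinction: prey at step 1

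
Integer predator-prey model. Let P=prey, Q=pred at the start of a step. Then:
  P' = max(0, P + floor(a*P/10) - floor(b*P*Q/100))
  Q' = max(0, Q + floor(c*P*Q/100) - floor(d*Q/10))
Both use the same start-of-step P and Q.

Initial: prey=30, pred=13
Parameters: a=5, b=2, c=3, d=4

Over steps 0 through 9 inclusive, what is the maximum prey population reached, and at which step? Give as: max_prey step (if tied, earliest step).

Answer: 43 2

Derivation:
Step 1: prey: 30+15-7=38; pred: 13+11-5=19
Step 2: prey: 38+19-14=43; pred: 19+21-7=33
Step 3: prey: 43+21-28=36; pred: 33+42-13=62
Step 4: prey: 36+18-44=10; pred: 62+66-24=104
Step 5: prey: 10+5-20=0; pred: 104+31-41=94
Step 6: prey: 0+0-0=0; pred: 94+0-37=57
Step 7: prey: 0+0-0=0; pred: 57+0-22=35
Step 8: prey: 0+0-0=0; pred: 35+0-14=21
Step 9: prey: 0+0-0=0; pred: 21+0-8=13
Max prey = 43 at step 2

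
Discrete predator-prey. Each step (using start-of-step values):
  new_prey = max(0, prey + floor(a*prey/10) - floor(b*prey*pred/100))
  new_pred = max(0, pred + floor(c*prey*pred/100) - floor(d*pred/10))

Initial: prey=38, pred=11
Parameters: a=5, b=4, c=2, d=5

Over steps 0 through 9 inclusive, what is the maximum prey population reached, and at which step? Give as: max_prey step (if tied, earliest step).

Answer: 41 1

Derivation:
Step 1: prey: 38+19-16=41; pred: 11+8-5=14
Step 2: prey: 41+20-22=39; pred: 14+11-7=18
Step 3: prey: 39+19-28=30; pred: 18+14-9=23
Step 4: prey: 30+15-27=18; pred: 23+13-11=25
Step 5: prey: 18+9-18=9; pred: 25+9-12=22
Step 6: prey: 9+4-7=6; pred: 22+3-11=14
Step 7: prey: 6+3-3=6; pred: 14+1-7=8
Step 8: prey: 6+3-1=8; pred: 8+0-4=4
Step 9: prey: 8+4-1=11; pred: 4+0-2=2
Max prey = 41 at step 1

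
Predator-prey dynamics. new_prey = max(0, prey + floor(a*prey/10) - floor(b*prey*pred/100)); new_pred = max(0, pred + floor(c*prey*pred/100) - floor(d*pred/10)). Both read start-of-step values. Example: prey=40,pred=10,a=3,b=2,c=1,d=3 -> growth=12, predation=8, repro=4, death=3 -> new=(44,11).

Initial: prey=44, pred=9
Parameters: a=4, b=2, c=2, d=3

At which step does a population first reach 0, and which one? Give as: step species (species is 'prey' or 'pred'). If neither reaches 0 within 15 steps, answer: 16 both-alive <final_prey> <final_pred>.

Step 1: prey: 44+17-7=54; pred: 9+7-2=14
Step 2: prey: 54+21-15=60; pred: 14+15-4=25
Step 3: prey: 60+24-30=54; pred: 25+30-7=48
Step 4: prey: 54+21-51=24; pred: 48+51-14=85
Step 5: prey: 24+9-40=0; pred: 85+40-25=100
First extinction: prey at step 5

Answer: 5 prey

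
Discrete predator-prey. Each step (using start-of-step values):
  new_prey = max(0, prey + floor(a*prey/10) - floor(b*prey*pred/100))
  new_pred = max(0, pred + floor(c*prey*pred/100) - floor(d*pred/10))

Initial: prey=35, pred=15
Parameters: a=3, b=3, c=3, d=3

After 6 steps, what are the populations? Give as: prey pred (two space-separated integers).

Answer: 0 18

Derivation:
Step 1: prey: 35+10-15=30; pred: 15+15-4=26
Step 2: prey: 30+9-23=16; pred: 26+23-7=42
Step 3: prey: 16+4-20=0; pred: 42+20-12=50
Step 4: prey: 0+0-0=0; pred: 50+0-15=35
Step 5: prey: 0+0-0=0; pred: 35+0-10=25
Step 6: prey: 0+0-0=0; pred: 25+0-7=18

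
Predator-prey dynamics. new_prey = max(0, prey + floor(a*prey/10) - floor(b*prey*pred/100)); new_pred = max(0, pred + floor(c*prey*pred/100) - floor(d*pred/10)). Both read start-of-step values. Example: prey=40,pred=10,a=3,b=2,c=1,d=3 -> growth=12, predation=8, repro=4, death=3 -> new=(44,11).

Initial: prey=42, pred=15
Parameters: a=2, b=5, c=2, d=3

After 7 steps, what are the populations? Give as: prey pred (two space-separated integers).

Answer: 0 5

Derivation:
Step 1: prey: 42+8-31=19; pred: 15+12-4=23
Step 2: prey: 19+3-21=1; pred: 23+8-6=25
Step 3: prey: 1+0-1=0; pred: 25+0-7=18
Step 4: prey: 0+0-0=0; pred: 18+0-5=13
Step 5: prey: 0+0-0=0; pred: 13+0-3=10
Step 6: prey: 0+0-0=0; pred: 10+0-3=7
Step 7: prey: 0+0-0=0; pred: 7+0-2=5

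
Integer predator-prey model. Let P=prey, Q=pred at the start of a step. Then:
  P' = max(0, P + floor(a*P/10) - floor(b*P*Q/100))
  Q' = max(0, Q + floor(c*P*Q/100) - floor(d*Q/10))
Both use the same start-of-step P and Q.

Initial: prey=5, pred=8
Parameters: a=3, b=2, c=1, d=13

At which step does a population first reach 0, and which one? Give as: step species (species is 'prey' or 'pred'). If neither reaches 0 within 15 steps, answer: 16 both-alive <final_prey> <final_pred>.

Step 1: prey: 5+1-0=6; pred: 8+0-10=0
First extinction: pred at step 1

Answer: 1 pred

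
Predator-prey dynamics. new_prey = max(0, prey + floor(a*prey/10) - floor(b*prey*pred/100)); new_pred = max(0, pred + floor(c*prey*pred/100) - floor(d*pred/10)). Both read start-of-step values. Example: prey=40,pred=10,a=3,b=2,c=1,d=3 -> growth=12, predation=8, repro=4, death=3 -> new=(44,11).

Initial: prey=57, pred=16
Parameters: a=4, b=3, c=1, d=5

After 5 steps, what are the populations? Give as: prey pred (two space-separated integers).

Step 1: prey: 57+22-27=52; pred: 16+9-8=17
Step 2: prey: 52+20-26=46; pred: 17+8-8=17
Step 3: prey: 46+18-23=41; pred: 17+7-8=16
Step 4: prey: 41+16-19=38; pred: 16+6-8=14
Step 5: prey: 38+15-15=38; pred: 14+5-7=12

Answer: 38 12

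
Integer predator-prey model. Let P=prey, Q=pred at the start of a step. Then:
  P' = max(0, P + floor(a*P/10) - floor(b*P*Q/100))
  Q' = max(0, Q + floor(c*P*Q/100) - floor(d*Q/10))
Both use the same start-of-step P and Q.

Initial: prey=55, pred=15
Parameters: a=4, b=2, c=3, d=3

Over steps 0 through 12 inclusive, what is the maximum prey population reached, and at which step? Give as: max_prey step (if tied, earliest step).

Step 1: prey: 55+22-16=61; pred: 15+24-4=35
Step 2: prey: 61+24-42=43; pred: 35+64-10=89
Step 3: prey: 43+17-76=0; pred: 89+114-26=177
Step 4: prey: 0+0-0=0; pred: 177+0-53=124
Step 5: prey: 0+0-0=0; pred: 124+0-37=87
Step 6: prey: 0+0-0=0; pred: 87+0-26=61
Step 7: prey: 0+0-0=0; pred: 61+0-18=43
Step 8: prey: 0+0-0=0; pred: 43+0-12=31
Step 9: prey: 0+0-0=0; pred: 31+0-9=22
Step 10: prey: 0+0-0=0; pred: 22+0-6=16
Step 11: prey: 0+0-0=0; pred: 16+0-4=12
Step 12: prey: 0+0-0=0; pred: 12+0-3=9
Max prey = 61 at step 1

Answer: 61 1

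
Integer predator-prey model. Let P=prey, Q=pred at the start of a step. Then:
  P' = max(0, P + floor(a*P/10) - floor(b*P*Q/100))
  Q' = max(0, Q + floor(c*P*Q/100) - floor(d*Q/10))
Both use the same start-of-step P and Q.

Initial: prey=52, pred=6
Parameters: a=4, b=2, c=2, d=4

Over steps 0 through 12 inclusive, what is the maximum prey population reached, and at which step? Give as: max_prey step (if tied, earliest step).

Step 1: prey: 52+20-6=66; pred: 6+6-2=10
Step 2: prey: 66+26-13=79; pred: 10+13-4=19
Step 3: prey: 79+31-30=80; pred: 19+30-7=42
Step 4: prey: 80+32-67=45; pred: 42+67-16=93
Step 5: prey: 45+18-83=0; pred: 93+83-37=139
Step 6: prey: 0+0-0=0; pred: 139+0-55=84
Step 7: prey: 0+0-0=0; pred: 84+0-33=51
Step 8: prey: 0+0-0=0; pred: 51+0-20=31
Step 9: prey: 0+0-0=0; pred: 31+0-12=19
Step 10: prey: 0+0-0=0; pred: 19+0-7=12
Step 11: prey: 0+0-0=0; pred: 12+0-4=8
Step 12: prey: 0+0-0=0; pred: 8+0-3=5
Max prey = 80 at step 3

Answer: 80 3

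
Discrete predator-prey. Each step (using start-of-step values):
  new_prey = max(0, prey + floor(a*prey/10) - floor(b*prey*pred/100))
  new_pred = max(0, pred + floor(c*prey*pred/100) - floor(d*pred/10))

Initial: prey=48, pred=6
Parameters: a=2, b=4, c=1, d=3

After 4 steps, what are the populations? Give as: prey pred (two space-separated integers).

Step 1: prey: 48+9-11=46; pred: 6+2-1=7
Step 2: prey: 46+9-12=43; pred: 7+3-2=8
Step 3: prey: 43+8-13=38; pred: 8+3-2=9
Step 4: prey: 38+7-13=32; pred: 9+3-2=10

Answer: 32 10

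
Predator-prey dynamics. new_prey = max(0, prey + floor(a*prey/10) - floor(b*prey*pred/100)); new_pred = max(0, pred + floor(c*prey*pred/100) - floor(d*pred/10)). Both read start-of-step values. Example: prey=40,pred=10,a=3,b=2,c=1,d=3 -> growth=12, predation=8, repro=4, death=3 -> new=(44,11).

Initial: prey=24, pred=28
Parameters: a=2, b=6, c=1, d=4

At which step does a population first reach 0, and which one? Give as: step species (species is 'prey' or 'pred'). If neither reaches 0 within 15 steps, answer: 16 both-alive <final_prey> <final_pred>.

Answer: 1 prey

Derivation:
Step 1: prey: 24+4-40=0; pred: 28+6-11=23
First extinction: prey at step 1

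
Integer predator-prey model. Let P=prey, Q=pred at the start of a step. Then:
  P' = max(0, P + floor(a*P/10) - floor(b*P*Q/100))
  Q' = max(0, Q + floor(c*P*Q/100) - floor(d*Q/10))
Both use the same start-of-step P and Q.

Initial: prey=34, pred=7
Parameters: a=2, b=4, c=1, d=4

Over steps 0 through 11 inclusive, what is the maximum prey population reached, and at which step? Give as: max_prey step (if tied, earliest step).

Step 1: prey: 34+6-9=31; pred: 7+2-2=7
Step 2: prey: 31+6-8=29; pred: 7+2-2=7
Step 3: prey: 29+5-8=26; pred: 7+2-2=7
Step 4: prey: 26+5-7=24; pred: 7+1-2=6
Step 5: prey: 24+4-5=23; pred: 6+1-2=5
Step 6: prey: 23+4-4=23; pred: 5+1-2=4
Step 7: prey: 23+4-3=24; pred: 4+0-1=3
Step 8: prey: 24+4-2=26; pred: 3+0-1=2
Step 9: prey: 26+5-2=29; pred: 2+0-0=2
Step 10: prey: 29+5-2=32; pred: 2+0-0=2
Step 11: prey: 32+6-2=36; pred: 2+0-0=2
Max prey = 36 at step 11

Answer: 36 11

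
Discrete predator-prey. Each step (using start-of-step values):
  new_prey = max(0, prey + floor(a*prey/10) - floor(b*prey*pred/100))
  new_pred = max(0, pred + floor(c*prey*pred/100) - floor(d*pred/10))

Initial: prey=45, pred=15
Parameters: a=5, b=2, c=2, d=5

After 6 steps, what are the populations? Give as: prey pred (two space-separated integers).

Answer: 0 38

Derivation:
Step 1: prey: 45+22-13=54; pred: 15+13-7=21
Step 2: prey: 54+27-22=59; pred: 21+22-10=33
Step 3: prey: 59+29-38=50; pred: 33+38-16=55
Step 4: prey: 50+25-55=20; pred: 55+55-27=83
Step 5: prey: 20+10-33=0; pred: 83+33-41=75
Step 6: prey: 0+0-0=0; pred: 75+0-37=38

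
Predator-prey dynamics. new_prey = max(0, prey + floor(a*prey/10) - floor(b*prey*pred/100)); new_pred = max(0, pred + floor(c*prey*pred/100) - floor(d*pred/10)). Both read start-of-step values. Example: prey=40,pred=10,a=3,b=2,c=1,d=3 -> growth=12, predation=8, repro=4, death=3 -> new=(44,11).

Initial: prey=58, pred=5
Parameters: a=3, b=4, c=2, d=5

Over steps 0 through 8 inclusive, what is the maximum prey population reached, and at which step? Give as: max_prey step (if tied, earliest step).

Step 1: prey: 58+17-11=64; pred: 5+5-2=8
Step 2: prey: 64+19-20=63; pred: 8+10-4=14
Step 3: prey: 63+18-35=46; pred: 14+17-7=24
Step 4: prey: 46+13-44=15; pred: 24+22-12=34
Step 5: prey: 15+4-20=0; pred: 34+10-17=27
Step 6: prey: 0+0-0=0; pred: 27+0-13=14
Step 7: prey: 0+0-0=0; pred: 14+0-7=7
Step 8: prey: 0+0-0=0; pred: 7+0-3=4
Max prey = 64 at step 1

Answer: 64 1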